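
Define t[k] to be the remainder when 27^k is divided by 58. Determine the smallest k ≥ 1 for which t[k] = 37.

17

We have t[0] = 1, t[1] = 27, t[2] = 33, t[3] = 21, t[4] = 45, t[5] = 55, t[6] = 35, t[7] = 17, t[8] = 53, t[9] = 39, t[10] = 9, t[11] = 11, t[12] = 7, t[13] = 15, t[14] = 57, t[15] = 31, t[16] = 25, t[17] = 37, t[18] = 13, t[19] = 3, t[20] = 23, t[21] = 41, t[22] = 5, t[23] = 19, t[24] = 49, t[25] = 47, t[26] = 51, t[27] = 43, t[28] = 1.
Since t[28] = t[0] = 1, the sequence is periodic with period 28.
The value 37 first appears (with k ≥ 1) at t[17].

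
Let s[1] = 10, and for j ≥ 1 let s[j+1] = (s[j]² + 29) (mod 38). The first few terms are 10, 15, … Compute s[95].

2

Listing terms: s[1] = 10,  s[2] = 15,  s[3] = 26,  s[4] = 21,  s[5] = 14,  s[6] = 35,  s[7] = 0,  s[8] = 29,  s[9] = 34,  s[10] = 7,  s[11] = 2,  s[12] = 33,  s[13] = 16,  s[14] = 19,  s[15] = 10.
The sequence repeats with period 14.
(95 - 1) mod 14 = 10, so s[95] = s[11] = 2.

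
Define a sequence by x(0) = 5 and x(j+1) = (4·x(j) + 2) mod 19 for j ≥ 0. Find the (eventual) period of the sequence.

9

We have x(0) = 5; x(1) = 3; x(2) = 14; x(3) = 1; x(4) = 6; x(5) = 7; x(6) = 11; x(7) = 8; x(8) = 15; x(9) = 5.
Since x(9) = x(0) = 5, the sequence is periodic with period 9.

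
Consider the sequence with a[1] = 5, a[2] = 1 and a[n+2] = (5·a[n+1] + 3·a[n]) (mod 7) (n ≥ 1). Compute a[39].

a[1] = 5; a[2] = 1; a[3] = 6; a[4] = 5; a[5] = 1.
The sequence repeats with period 3.
(39 - 1) mod 3 = 2, so a[39] = a[3] = 6.

6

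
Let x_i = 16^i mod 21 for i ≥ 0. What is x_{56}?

x_0 = 1; x_1 = 16; x_2 = 4; x_3 = 1.
Since x_3 = x_0 = 1, the sequence is periodic with period 3.
(56 - 0) mod 3 = 2, so x_{56} = x_2 = 4.

4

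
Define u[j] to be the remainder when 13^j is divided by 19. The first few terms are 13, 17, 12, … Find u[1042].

Listing terms: u[1] = 13; u[2] = 17; u[3] = 12; u[4] = 4; u[5] = 14; u[6] = 11; u[7] = 10; u[8] = 16; u[9] = 18; u[10] = 6; u[11] = 2; u[12] = 7; u[13] = 15; u[14] = 5; u[15] = 8; u[16] = 9; u[17] = 3; u[18] = 1; u[19] = 13.
Since u[19] = u[1] = 13, the sequence is periodic with period 18.
(1042 - 1) mod 18 = 15, so u[1042] = u[16] = 9.

9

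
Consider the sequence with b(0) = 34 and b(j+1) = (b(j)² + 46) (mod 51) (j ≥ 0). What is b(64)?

Listing terms: b(0) = 34; b(1) = 29; b(2) = 20; b(3) = 38; b(4) = 11; b(5) = 14; b(6) = 38.
Since b(6) = b(3) = 38, the sequence is eventually periodic: after a pre-period of length 3 it cycles with period 3.
For j ≥ 3, b(j) depends only on (j - 3) mod 3. (64 - 3) mod 3 = 1, so b(64) = b(4) = 11.

11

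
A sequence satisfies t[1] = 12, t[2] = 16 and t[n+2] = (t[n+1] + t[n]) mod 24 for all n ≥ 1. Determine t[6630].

20

Computing terms: t[1] = 12; t[2] = 16; t[3] = 4; t[4] = 20; t[5] = 0; t[6] = 20; t[7] = 20; t[8] = 16; t[9] = 12; t[10] = 4; t[11] = 16; t[12] = 20; t[13] = 12; t[14] = 8; t[15] = 20; t[16] = 4; t[17] = 0; t[18] = 4; t[19] = 4; t[20] = 8; t[21] = 12; t[22] = 20; t[23] = 8; t[24] = 4; t[25] = 12; t[26] = 16.
The sequence repeats with period 24.
(6630 - 1) mod 24 = 5, so t[6630] = t[6] = 20.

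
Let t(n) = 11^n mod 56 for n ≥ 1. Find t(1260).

Listing terms: t(1) = 11; t(2) = 9; t(3) = 43; t(4) = 25; t(5) = 51; t(6) = 1; t(7) = 11.
Since t(7) = t(1) = 11, the sequence is periodic with period 6.
(1260 - 1) mod 6 = 5, so t(1260) = t(6) = 1.

1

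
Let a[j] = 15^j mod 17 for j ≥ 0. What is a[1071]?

a[0] = 1, a[1] = 15, a[2] = 4, a[3] = 9, a[4] = 16, a[5] = 2, a[6] = 13, a[7] = 8, a[8] = 1.
The sequence repeats with period 8.
(1071 - 0) mod 8 = 7, so a[1071] = a[7] = 8.

8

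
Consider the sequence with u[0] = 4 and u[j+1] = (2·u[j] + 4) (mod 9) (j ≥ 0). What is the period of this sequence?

Computing terms: u[0] = 4; u[1] = 3; u[2] = 1; u[3] = 6; u[4] = 7; u[5] = 0; u[6] = 4.
The sequence repeats with period 6.

6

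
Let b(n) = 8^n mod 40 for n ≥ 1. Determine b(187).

32

Computing terms: b(1) = 8,  b(2) = 24,  b(3) = 32,  b(4) = 16,  b(5) = 8.
Since b(5) = b(1) = 8, the sequence is periodic with period 4.
So b(187) = b(1 + ((187-1) mod 4)) = b(3) = 32.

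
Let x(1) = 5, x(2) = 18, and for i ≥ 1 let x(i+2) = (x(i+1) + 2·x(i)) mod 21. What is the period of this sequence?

x(1) = 5,  x(2) = 18,  x(3) = 7,  x(4) = 1,  x(5) = 15,  x(6) = 17,  x(7) = 5,  x(8) = 18.
Since (x(7), x(8)) = (x(1), x(2)) = (5, 18) (two consecutive terms determine the rest), the sequence is periodic with period 6.

6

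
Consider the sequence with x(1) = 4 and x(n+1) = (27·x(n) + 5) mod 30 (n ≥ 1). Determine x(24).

We have x(1) = 4; x(2) = 23; x(3) = 26; x(4) = 17; x(5) = 14; x(6) = 23.
Since x(6) = x(2) = 23, the sequence is eventually periodic: after a pre-period of length 1 it cycles with period 4.
For n ≥ 2, x(n) depends only on (n - 2) mod 4. (24 - 2) mod 4 = 2, so x(24) = x(4) = 17.

17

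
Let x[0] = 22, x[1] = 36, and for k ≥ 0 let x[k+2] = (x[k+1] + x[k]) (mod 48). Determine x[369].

Listing terms: x[0] = 22; x[1] = 36; x[2] = 10; x[3] = 46; x[4] = 8; x[5] = 6; x[6] = 14; x[7] = 20; x[8] = 34; x[9] = 6; x[10] = 40; x[11] = 46; x[12] = 38; x[13] = 36; x[14] = 26; x[15] = 14; x[16] = 40; x[17] = 6; x[18] = 46; x[19] = 4; x[20] = 2; x[21] = 6; x[22] = 8; x[23] = 14; x[24] = 22; x[25] = 36.
Since (x[24], x[25]) = (x[0], x[1]) = (22, 36) (two consecutive terms determine the rest), the sequence is periodic with period 24.
(369 - 0) mod 24 = 9, so x[369] = x[9] = 6.

6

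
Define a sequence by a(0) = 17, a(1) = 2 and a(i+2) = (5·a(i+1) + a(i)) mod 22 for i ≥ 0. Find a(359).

Computing terms: a(0) = 17, a(1) = 2, a(2) = 5, a(3) = 5, a(4) = 8, a(5) = 1, a(6) = 13, a(7) = 0, a(8) = 13, a(9) = 21, a(10) = 8, a(11) = 17, a(12) = 5, a(13) = 20, a(14) = 17, a(15) = 17, a(16) = 14, a(17) = 21, a(18) = 9, a(19) = 0, a(20) = 9, a(21) = 1, a(22) = 14, a(23) = 5, a(24) = 17, a(25) = 2.
The sequence repeats with period 24.
(359 - 0) mod 24 = 23, so a(359) = a(23) = 5.

5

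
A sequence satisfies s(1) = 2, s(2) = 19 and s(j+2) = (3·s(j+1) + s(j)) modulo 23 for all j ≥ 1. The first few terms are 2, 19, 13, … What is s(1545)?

Listing terms: s(1) = 2, s(2) = 19, s(3) = 13, s(4) = 12, s(5) = 3, s(6) = 21, s(7) = 20, s(8) = 12, s(9) = 10, s(10) = 19, s(11) = 21, s(12) = 13, s(13) = 14, s(14) = 9, s(15) = 18, s(16) = 17, s(17) = 0, s(18) = 17, s(19) = 5, s(20) = 9, s(21) = 9, s(22) = 13, s(23) = 2, s(24) = 19.
Since (s(23), s(24)) = (s(1), s(2)) = (2, 19) (two consecutive terms determine the rest), the sequence is periodic with period 22.
So s(1545) = s(1 + ((1545-1) mod 22)) = s(5) = 3.

3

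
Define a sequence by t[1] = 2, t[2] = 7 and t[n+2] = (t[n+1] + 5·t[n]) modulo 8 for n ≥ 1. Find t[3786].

5

t[1] = 2,  t[2] = 7,  t[3] = 1,  t[4] = 4,  t[5] = 1,  t[6] = 5,  t[7] = 2,  t[8] = 3,  t[9] = 5,  t[10] = 4,  t[11] = 5,  t[12] = 1,  t[13] = 2,  t[14] = 7.
The sequence repeats with period 12.
(3786 - 1) mod 12 = 5, so t[3786] = t[6] = 5.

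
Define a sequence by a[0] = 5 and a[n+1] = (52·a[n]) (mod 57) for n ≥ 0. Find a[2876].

26

We have a[0] = 5; a[1] = 32; a[2] = 11; a[3] = 2; a[4] = 47; a[5] = 50; a[6] = 35; a[7] = 53; a[8] = 20; a[9] = 14; a[10] = 44; a[11] = 8; a[12] = 17; a[13] = 29; a[14] = 26; a[15] = 41; a[16] = 23; a[17] = 56; a[18] = 5.
Since a[18] = a[0] = 5, the sequence is periodic with period 18.
So a[2876] = a[0 + ((2876-0) mod 18)] = a[14] = 26.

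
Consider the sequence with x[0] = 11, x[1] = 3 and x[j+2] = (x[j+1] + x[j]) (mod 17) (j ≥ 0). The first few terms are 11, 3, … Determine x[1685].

We have x[0] = 11, x[1] = 3, x[2] = 14, x[3] = 0, x[4] = 14, x[5] = 14, x[6] = 11, x[7] = 8, x[8] = 2, x[9] = 10, x[10] = 12, x[11] = 5, x[12] = 0, x[13] = 5, x[14] = 5, x[15] = 10, x[16] = 15, x[17] = 8, x[18] = 6, x[19] = 14, x[20] = 3, x[21] = 0, x[22] = 3, x[23] = 3, x[24] = 6, x[25] = 9, x[26] = 15, x[27] = 7, x[28] = 5, x[29] = 12, x[30] = 0, x[31] = 12, x[32] = 12, x[33] = 7, x[34] = 2, x[35] = 9, x[36] = 11, x[37] = 3.
The sequence repeats with period 36.
(1685 - 0) mod 36 = 29, so x[1685] = x[29] = 12.

12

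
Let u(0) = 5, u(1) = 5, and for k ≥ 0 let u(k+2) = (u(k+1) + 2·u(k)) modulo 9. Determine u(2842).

7

Computing terms: u(0) = 5,  u(1) = 5,  u(2) = 6,  u(3) = 7,  u(4) = 1,  u(5) = 6,  u(6) = 8,  u(7) = 2,  u(8) = 0,  u(9) = 4,  u(10) = 4,  u(11) = 3,  u(12) = 2,  u(13) = 8,  u(14) = 3,  u(15) = 1,  u(16) = 7,  u(17) = 0,  u(18) = 5,  u(19) = 5.
Since (u(18), u(19)) = (u(0), u(1)) = (5, 5) (two consecutive terms determine the rest), the sequence is periodic with period 18.
(2842 - 0) mod 18 = 16, so u(2842) = u(16) = 7.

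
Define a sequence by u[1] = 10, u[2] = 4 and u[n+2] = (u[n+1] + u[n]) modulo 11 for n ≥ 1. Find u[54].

We have u[1] = 10,  u[2] = 4,  u[3] = 3,  u[4] = 7,  u[5] = 10,  u[6] = 6,  u[7] = 5,  u[8] = 0,  u[9] = 5,  u[10] = 5,  u[11] = 10,  u[12] = 4.
The sequence repeats with period 10.
So u[54] = u[1 + ((54-1) mod 10)] = u[4] = 7.

7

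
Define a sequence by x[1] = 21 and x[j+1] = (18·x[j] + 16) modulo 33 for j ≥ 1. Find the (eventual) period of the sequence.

Computing terms: x[1] = 21; x[2] = 31; x[3] = 13; x[4] = 19; x[5] = 28; x[6] = 25; x[7] = 4; x[8] = 22; x[9] = 16; x[10] = 7; x[11] = 10; x[12] = 31.
Since x[12] = x[2] = 31, the sequence is eventually periodic: after a pre-period of length 1 it cycles with period 10.

10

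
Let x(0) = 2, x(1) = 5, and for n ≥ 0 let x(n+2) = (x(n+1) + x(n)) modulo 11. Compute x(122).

x(0) = 2,  x(1) = 5,  x(2) = 7,  x(3) = 1,  x(4) = 8,  x(5) = 9,  x(6) = 6,  x(7) = 4,  x(8) = 10,  x(9) = 3,  x(10) = 2,  x(11) = 5.
Since (x(10), x(11)) = (x(0), x(1)) = (2, 5) (two consecutive terms determine the rest), the sequence is periodic with period 10.
So x(122) = x(0 + ((122-0) mod 10)) = x(2) = 7.

7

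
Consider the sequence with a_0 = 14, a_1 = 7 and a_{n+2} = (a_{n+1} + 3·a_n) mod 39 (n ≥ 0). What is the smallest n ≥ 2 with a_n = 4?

10

We have a_0 = 14, a_1 = 7, a_2 = 10, a_3 = 31, a_4 = 22, a_5 = 37, a_6 = 25, a_7 = 19, a_8 = 16, a_9 = 34, a_{10} = 4, a_{11} = 28, a_{12} = 1, a_{13} = 7, a_{14} = 10.
Since (a_{13}, a_{14}) = (a_1, a_2) = (7, 10) (two consecutive terms determine the rest), the sequence is eventually periodic: after a pre-period of length 1 it cycles with period 12.
The value 4 first appears (with n ≥ 2) at a_{10}.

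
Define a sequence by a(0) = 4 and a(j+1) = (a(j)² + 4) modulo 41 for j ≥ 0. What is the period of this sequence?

a(0) = 4; a(1) = 20; a(2) = 35; a(3) = 40; a(4) = 5; a(5) = 29; a(6) = 25; a(7) = 14; a(8) = 36; a(9) = 29.
Since a(9) = a(5) = 29, the sequence is eventually periodic: after a pre-period of length 5 it cycles with period 4.

4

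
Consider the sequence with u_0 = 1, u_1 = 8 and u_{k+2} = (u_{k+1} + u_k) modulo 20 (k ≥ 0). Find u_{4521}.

13

u_0 = 1,  u_1 = 8,  u_2 = 9,  u_3 = 17,  u_4 = 6,  u_5 = 3,  u_6 = 9,  u_7 = 12,  u_8 = 1,  u_9 = 13,  u_{10} = 14,  u_{11} = 7,  u_{12} = 1,  u_{13} = 8.
Since (u_{12}, u_{13}) = (u_0, u_1) = (1, 8) (two consecutive terms determine the rest), the sequence is periodic with period 12.
(4521 - 0) mod 12 = 9, so u_{4521} = u_9 = 13.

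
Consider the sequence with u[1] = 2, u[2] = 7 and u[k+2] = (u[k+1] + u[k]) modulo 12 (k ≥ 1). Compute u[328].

Listing terms: u[1] = 2, u[2] = 7, u[3] = 9, u[4] = 4, u[5] = 1, u[6] = 5, u[7] = 6, u[8] = 11, u[9] = 5, u[10] = 4, u[11] = 9, u[12] = 1, u[13] = 10, u[14] = 11, u[15] = 9, u[16] = 8, u[17] = 5, u[18] = 1, u[19] = 6, u[20] = 7, u[21] = 1, u[22] = 8, u[23] = 9, u[24] = 5, u[25] = 2, u[26] = 7.
The sequence repeats with period 24.
So u[328] = u[1 + ((328-1) mod 24)] = u[16] = 8.

8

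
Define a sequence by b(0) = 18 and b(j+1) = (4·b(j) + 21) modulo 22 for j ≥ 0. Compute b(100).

Computing terms: b(0) = 18,  b(1) = 5,  b(2) = 19,  b(3) = 9,  b(4) = 13,  b(5) = 7,  b(6) = 5.
Since b(6) = b(1) = 5, the sequence is eventually periodic: after a pre-period of length 1 it cycles with period 5.
For j ≥ 1, b(j) depends only on (j - 1) mod 5. (100 - 1) mod 5 = 4, so b(100) = b(5) = 7.

7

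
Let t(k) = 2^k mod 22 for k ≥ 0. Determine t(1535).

t(0) = 1; t(1) = 2; t(2) = 4; t(3) = 8; t(4) = 16; t(5) = 10; t(6) = 20; t(7) = 18; t(8) = 14; t(9) = 6; t(10) = 12; t(11) = 2.
Since t(11) = t(1) = 2, the sequence is eventually periodic: after a pre-period of length 1 it cycles with period 10.
For k ≥ 1, t(k) depends only on (k - 1) mod 10. (1535 - 1) mod 10 = 4, so t(1535) = t(5) = 10.

10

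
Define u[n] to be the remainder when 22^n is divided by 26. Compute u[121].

22

Computing terms: u[1] = 22,  u[2] = 16,  u[3] = 14,  u[4] = 22.
The sequence repeats with period 3.
(121 - 1) mod 3 = 0, so u[121] = u[1] = 22.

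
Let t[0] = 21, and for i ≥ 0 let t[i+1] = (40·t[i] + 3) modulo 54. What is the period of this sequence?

9

Listing terms: t[0] = 21; t[1] = 33; t[2] = 27; t[3] = 3; t[4] = 15; t[5] = 9; t[6] = 39; t[7] = 51; t[8] = 45; t[9] = 21.
The sequence repeats with period 9.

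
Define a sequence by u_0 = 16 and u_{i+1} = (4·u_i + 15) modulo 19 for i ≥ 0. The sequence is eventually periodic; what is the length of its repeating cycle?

Computing terms: u_0 = 16, u_1 = 3, u_2 = 8, u_3 = 9, u_4 = 13, u_5 = 10, u_6 = 17, u_7 = 7, u_8 = 5, u_9 = 16.
The sequence repeats with period 9.

9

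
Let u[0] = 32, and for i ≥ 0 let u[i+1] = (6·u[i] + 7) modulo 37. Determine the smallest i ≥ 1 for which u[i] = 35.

3

u[0] = 32; u[1] = 14; u[2] = 17; u[3] = 35; u[4] = 32.
Since u[4] = u[0] = 32, the sequence is periodic with period 4.
The value 35 first appears (with i ≥ 1) at u[3].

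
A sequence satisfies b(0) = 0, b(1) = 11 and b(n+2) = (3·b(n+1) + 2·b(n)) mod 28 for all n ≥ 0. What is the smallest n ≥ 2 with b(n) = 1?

13

b(0) = 0, b(1) = 11, b(2) = 5, b(3) = 9, b(4) = 9, b(5) = 17, b(6) = 13, b(7) = 17, b(8) = 21, b(9) = 13, b(10) = 25, b(11) = 17, b(12) = 17, b(13) = 1, b(14) = 9, b(15) = 1, b(16) = 21, b(17) = 9, b(18) = 13, b(19) = 1, b(20) = 1, b(21) = 5, b(22) = 17, b(23) = 5, b(24) = 21, b(25) = 17, b(26) = 9, b(27) = 5, b(28) = 5, b(29) = 25, b(30) = 1, b(31) = 25, b(32) = 21, b(33) = 1, b(34) = 17, b(35) = 25, b(36) = 25, b(37) = 13, b(38) = 5, b(39) = 13, b(40) = 21, b(41) = 5, b(42) = 1, b(43) = 13, b(44) = 13, b(45) = 9, b(46) = 25, b(47) = 9, b(48) = 21, b(49) = 25, b(50) = 5, b(51) = 9.
Since (b(50), b(51)) = (b(2), b(3)) = (5, 9) (two consecutive terms determine the rest), the sequence is eventually periodic: after a pre-period of length 2 it cycles with period 48.
The value 1 first appears (with n ≥ 2) at b(13).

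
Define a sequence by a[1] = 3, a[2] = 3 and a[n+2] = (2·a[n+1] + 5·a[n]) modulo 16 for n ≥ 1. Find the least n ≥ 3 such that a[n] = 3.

a[1] = 3, a[2] = 3, a[3] = 5, a[4] = 9, a[5] = 11, a[6] = 3, a[7] = 13, a[8] = 9, a[9] = 3, a[10] = 3.
Since (a[9], a[10]) = (a[1], a[2]) = (3, 3) (two consecutive terms determine the rest), the sequence is periodic with period 8.
The value 3 first appears (with n ≥ 3) at a[6].

6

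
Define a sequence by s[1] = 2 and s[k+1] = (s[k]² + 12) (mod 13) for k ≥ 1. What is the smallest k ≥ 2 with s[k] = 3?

s[1] = 2, s[2] = 3, s[3] = 8, s[4] = 11, s[5] = 3.
Since s[5] = s[2] = 3, the sequence is eventually periodic: after a pre-period of length 1 it cycles with period 3.
The value 3 first appears (with k ≥ 2) at s[2].

2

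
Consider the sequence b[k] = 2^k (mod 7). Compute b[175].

Computing terms: b[0] = 1,  b[1] = 2,  b[2] = 4,  b[3] = 1.
Since b[3] = b[0] = 1, the sequence is periodic with period 3.
(175 - 0) mod 3 = 1, so b[175] = b[1] = 2.

2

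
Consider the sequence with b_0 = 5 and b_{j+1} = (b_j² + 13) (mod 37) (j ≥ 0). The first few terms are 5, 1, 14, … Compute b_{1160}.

9

We have b_0 = 5, b_1 = 1, b_2 = 14, b_3 = 24, b_4 = 34, b_5 = 22, b_6 = 16, b_7 = 10, b_8 = 2, b_9 = 17, b_{10} = 6, b_{11} = 12, b_{12} = 9, b_{13} = 20, b_{14} = 6.
Since b_{14} = b_{10} = 6, the sequence is eventually periodic: after a pre-period of length 10 it cycles with period 4.
For j ≥ 10, b_j depends only on (j - 10) mod 4. (1160 - 10) mod 4 = 2, so b_{1160} = b_{12} = 9.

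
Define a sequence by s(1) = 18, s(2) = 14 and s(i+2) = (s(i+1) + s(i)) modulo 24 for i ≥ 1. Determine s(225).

0

Listing terms: s(1) = 18; s(2) = 14; s(3) = 8; s(4) = 22; s(5) = 6; s(6) = 4; s(7) = 10; s(8) = 14; s(9) = 0; s(10) = 14; s(11) = 14; s(12) = 4; s(13) = 18; s(14) = 22; s(15) = 16; s(16) = 14; s(17) = 6; s(18) = 20; s(19) = 2; s(20) = 22; s(21) = 0; s(22) = 22; s(23) = 22; s(24) = 20; s(25) = 18; s(26) = 14.
Since (s(25), s(26)) = (s(1), s(2)) = (18, 14) (two consecutive terms determine the rest), the sequence is periodic with period 24.
(225 - 1) mod 24 = 8, so s(225) = s(9) = 0.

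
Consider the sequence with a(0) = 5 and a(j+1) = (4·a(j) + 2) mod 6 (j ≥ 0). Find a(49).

Listing terms: a(0) = 5, a(1) = 4, a(2) = 0, a(3) = 2, a(4) = 4.
Since a(4) = a(1) = 4, the sequence is eventually periodic: after a pre-period of length 1 it cycles with period 3.
For j ≥ 1, a(j) depends only on (j - 1) mod 3. (49 - 1) mod 3 = 0, so a(49) = a(1) = 4.

4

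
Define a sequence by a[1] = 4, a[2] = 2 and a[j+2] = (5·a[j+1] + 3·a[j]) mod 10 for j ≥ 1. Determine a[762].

a[1] = 4; a[2] = 2; a[3] = 2; a[4] = 6; a[5] = 6; a[6] = 8; a[7] = 8; a[8] = 4; a[9] = 4; a[10] = 2.
The sequence repeats with period 8.
So a[762] = a[1 + ((762-1) mod 8)] = a[2] = 2.

2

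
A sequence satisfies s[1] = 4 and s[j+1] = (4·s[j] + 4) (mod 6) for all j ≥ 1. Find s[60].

We have s[1] = 4, s[2] = 2, s[3] = 0, s[4] = 4.
The sequence repeats with period 3.
(60 - 1) mod 3 = 2, so s[60] = s[3] = 0.

0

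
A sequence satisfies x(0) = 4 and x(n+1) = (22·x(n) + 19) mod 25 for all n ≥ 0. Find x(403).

0

We have x(0) = 4, x(1) = 7, x(2) = 23, x(3) = 0, x(4) = 19, x(5) = 12, x(6) = 8, x(7) = 20, x(8) = 9, x(9) = 17, x(10) = 18, x(11) = 15, x(12) = 24, x(13) = 22, x(14) = 3, x(15) = 10, x(16) = 14, x(17) = 2, x(18) = 13, x(19) = 5, x(20) = 4.
Since x(20) = x(0) = 4, the sequence is periodic with period 20.
(403 - 0) mod 20 = 3, so x(403) = x(3) = 0.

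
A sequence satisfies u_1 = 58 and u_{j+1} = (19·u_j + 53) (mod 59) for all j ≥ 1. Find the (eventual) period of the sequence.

29

We have u_1 = 58, u_2 = 34, u_3 = 50, u_4 = 0, u_5 = 53, u_6 = 57, u_7 = 15, u_8 = 43, u_9 = 44, u_{10} = 4, u_{11} = 11, u_{12} = 26, u_{13} = 16, u_{14} = 3, u_{15} = 51, u_{16} = 19, u_{17} = 1, u_{18} = 13, u_{19} = 5, u_{20} = 30, u_{21} = 33, u_{22} = 31, u_{23} = 52, u_{24} = 38, u_{25} = 8, u_{26} = 28, u_{27} = 54, u_{28} = 17, u_{29} = 22, u_{30} = 58.
The sequence repeats with period 29.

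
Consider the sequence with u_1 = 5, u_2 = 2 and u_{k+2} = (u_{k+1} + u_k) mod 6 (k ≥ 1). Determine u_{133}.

1

u_1 = 5; u_2 = 2; u_3 = 1; u_4 = 3; u_5 = 4; u_6 = 1; u_7 = 5; u_8 = 0; u_9 = 5; u_{10} = 5; u_{11} = 4; u_{12} = 3; u_{13} = 1; u_{14} = 4; u_{15} = 5; u_{16} = 3; u_{17} = 2; u_{18} = 5; u_{19} = 1; u_{20} = 0; u_{21} = 1; u_{22} = 1; u_{23} = 2; u_{24} = 3; u_{25} = 5; u_{26} = 2.
The sequence repeats with period 24.
(133 - 1) mod 24 = 12, so u_{133} = u_{13} = 1.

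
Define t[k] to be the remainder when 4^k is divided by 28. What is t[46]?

We have t[1] = 4; t[2] = 16; t[3] = 8; t[4] = 4.
The sequence repeats with period 3.
So t[46] = t[1 + ((46-1) mod 3)] = t[1] = 4.

4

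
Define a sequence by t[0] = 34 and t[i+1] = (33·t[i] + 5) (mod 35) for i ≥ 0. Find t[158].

Listing terms: t[0] = 34; t[1] = 7; t[2] = 26; t[3] = 23; t[4] = 29; t[5] = 17; t[6] = 6; t[7] = 28; t[8] = 19; t[9] = 2; t[10] = 1; t[11] = 3; t[12] = 34.
The sequence repeats with period 12.
So t[158] = t[0 + ((158-0) mod 12)] = t[2] = 26.

26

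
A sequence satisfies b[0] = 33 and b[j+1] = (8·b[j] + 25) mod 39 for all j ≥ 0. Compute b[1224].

33

Computing terms: b[0] = 33,  b[1] = 16,  b[2] = 36,  b[3] = 1,  b[4] = 33.
Since b[4] = b[0] = 33, the sequence is periodic with period 4.
(1224 - 0) mod 4 = 0, so b[1224] = b[0] = 33.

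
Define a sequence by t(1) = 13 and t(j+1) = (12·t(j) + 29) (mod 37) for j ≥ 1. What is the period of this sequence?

Computing terms: t(1) = 13; t(2) = 0; t(3) = 29; t(4) = 7; t(5) = 2; t(6) = 16; t(7) = 36; t(8) = 17; t(9) = 11; t(10) = 13.
Since t(10) = t(1) = 13, the sequence is periodic with period 9.

9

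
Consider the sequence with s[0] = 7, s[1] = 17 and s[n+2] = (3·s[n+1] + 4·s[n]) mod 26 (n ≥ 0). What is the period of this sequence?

6

s[0] = 7,  s[1] = 17,  s[2] = 1,  s[3] = 19,  s[4] = 9,  s[5] = 25,  s[6] = 7,  s[7] = 17.
Since (s[6], s[7]) = (s[0], s[1]) = (7, 17) (two consecutive terms determine the rest), the sequence is periodic with period 6.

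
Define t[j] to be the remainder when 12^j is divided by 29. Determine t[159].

We have t[0] = 1, t[1] = 12, t[2] = 28, t[3] = 17, t[4] = 1.
Since t[4] = t[0] = 1, the sequence is periodic with period 4.
So t[159] = t[0 + ((159-0) mod 4)] = t[3] = 17.

17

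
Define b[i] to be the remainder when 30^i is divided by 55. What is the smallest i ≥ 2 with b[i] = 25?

6

Computing terms: b[1] = 30; b[2] = 20; b[3] = 50; b[4] = 15; b[5] = 10; b[6] = 25; b[7] = 35; b[8] = 5; b[9] = 40; b[10] = 45; b[11] = 30.
The sequence repeats with period 10.
The value 25 first appears (with i ≥ 2) at b[6].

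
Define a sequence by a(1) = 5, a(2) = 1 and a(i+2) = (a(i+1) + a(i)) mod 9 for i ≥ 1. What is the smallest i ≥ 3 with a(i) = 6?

3

Computing terms: a(1) = 5, a(2) = 1, a(3) = 6, a(4) = 7, a(5) = 4, a(6) = 2, a(7) = 6, a(8) = 8, a(9) = 5, a(10) = 4, a(11) = 0, a(12) = 4, a(13) = 4, a(14) = 8, a(15) = 3, a(16) = 2, a(17) = 5, a(18) = 7, a(19) = 3, a(20) = 1, a(21) = 4, a(22) = 5, a(23) = 0, a(24) = 5, a(25) = 5, a(26) = 1.
Since (a(25), a(26)) = (a(1), a(2)) = (5, 1) (two consecutive terms determine the rest), the sequence is periodic with period 24.
The value 6 first appears (with i ≥ 3) at a(3).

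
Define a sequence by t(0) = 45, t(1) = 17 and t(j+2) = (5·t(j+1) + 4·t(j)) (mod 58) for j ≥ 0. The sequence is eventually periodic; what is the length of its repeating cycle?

21

We have t(0) = 45,  t(1) = 17,  t(2) = 33,  t(3) = 1,  t(4) = 21,  t(5) = 51,  t(6) = 49,  t(7) = 43,  t(8) = 5,  t(9) = 23,  t(10) = 19,  t(11) = 13,  t(12) = 25,  t(13) = 3,  t(14) = 57,  t(15) = 7,  t(16) = 31,  t(17) = 9,  t(18) = 53,  t(19) = 11,  t(20) = 35,  t(21) = 45,  t(22) = 17.
Since (t(21), t(22)) = (t(0), t(1)) = (45, 17) (two consecutive terms determine the rest), the sequence is periodic with period 21.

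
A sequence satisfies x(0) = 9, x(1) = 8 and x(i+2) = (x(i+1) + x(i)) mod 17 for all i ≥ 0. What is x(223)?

Listing terms: x(0) = 9, x(1) = 8, x(2) = 0, x(3) = 8, x(4) = 8, x(5) = 16, x(6) = 7, x(7) = 6, x(8) = 13, x(9) = 2, x(10) = 15, x(11) = 0, x(12) = 15, x(13) = 15, x(14) = 13, x(15) = 11, x(16) = 7, x(17) = 1, x(18) = 8, x(19) = 9, x(20) = 0, x(21) = 9, x(22) = 9, x(23) = 1, x(24) = 10, x(25) = 11, x(26) = 4, x(27) = 15, x(28) = 2, x(29) = 0, x(30) = 2, x(31) = 2, x(32) = 4, x(33) = 6, x(34) = 10, x(35) = 16, x(36) = 9, x(37) = 8.
Since (x(36), x(37)) = (x(0), x(1)) = (9, 8) (two consecutive terms determine the rest), the sequence is periodic with period 36.
(223 - 0) mod 36 = 7, so x(223) = x(7) = 6.

6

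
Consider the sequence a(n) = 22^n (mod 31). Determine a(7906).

Computing terms: a(0) = 1, a(1) = 22, a(2) = 19, a(3) = 15, a(4) = 20, a(5) = 6, a(6) = 8, a(7) = 21, a(8) = 28, a(9) = 27, a(10) = 5, a(11) = 17, a(12) = 2, a(13) = 13, a(14) = 7, a(15) = 30, a(16) = 9, a(17) = 12, a(18) = 16, a(19) = 11, a(20) = 25, a(21) = 23, a(22) = 10, a(23) = 3, a(24) = 4, a(25) = 26, a(26) = 14, a(27) = 29, a(28) = 18, a(29) = 24, a(30) = 1.
Since a(30) = a(0) = 1, the sequence is periodic with period 30.
So a(7906) = a(0 + ((7906-0) mod 30)) = a(16) = 9.

9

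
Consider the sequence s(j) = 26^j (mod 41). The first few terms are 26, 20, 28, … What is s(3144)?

s(1) = 26, s(2) = 20, s(3) = 28, s(4) = 31, s(5) = 27, s(6) = 5, s(7) = 7, s(8) = 18, s(9) = 17, s(10) = 32, s(11) = 12, s(12) = 25, s(13) = 35, s(14) = 8, s(15) = 3, s(16) = 37, s(17) = 19, s(18) = 2, s(19) = 11, s(20) = 40, s(21) = 15, s(22) = 21, s(23) = 13, s(24) = 10, s(25) = 14, s(26) = 36, s(27) = 34, s(28) = 23, s(29) = 24, s(30) = 9, s(31) = 29, s(32) = 16, s(33) = 6, s(34) = 33, s(35) = 38, s(36) = 4, s(37) = 22, s(38) = 39, s(39) = 30, s(40) = 1, s(41) = 26.
Since s(41) = s(1) = 26, the sequence is periodic with period 40.
(3144 - 1) mod 40 = 23, so s(3144) = s(24) = 10.

10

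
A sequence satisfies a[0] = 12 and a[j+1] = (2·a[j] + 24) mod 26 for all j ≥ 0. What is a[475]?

Computing terms: a[0] = 12, a[1] = 22, a[2] = 16, a[3] = 4, a[4] = 6, a[5] = 10, a[6] = 18, a[7] = 8, a[8] = 14, a[9] = 0, a[10] = 24, a[11] = 20, a[12] = 12.
Since a[12] = a[0] = 12, the sequence is periodic with period 12.
So a[475] = a[0 + ((475-0) mod 12)] = a[7] = 8.

8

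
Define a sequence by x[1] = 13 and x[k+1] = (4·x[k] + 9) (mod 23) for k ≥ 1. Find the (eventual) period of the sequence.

11

x[1] = 13,  x[2] = 15,  x[3] = 0,  x[4] = 9,  x[5] = 22,  x[6] = 5,  x[7] = 6,  x[8] = 10,  x[9] = 3,  x[10] = 21,  x[11] = 1,  x[12] = 13.
The sequence repeats with period 11.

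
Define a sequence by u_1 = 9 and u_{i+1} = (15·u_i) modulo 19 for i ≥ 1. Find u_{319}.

We have u_1 = 9, u_2 = 2, u_3 = 11, u_4 = 13, u_5 = 5, u_6 = 18, u_7 = 4, u_8 = 3, u_9 = 7, u_{10} = 10, u_{11} = 17, u_{12} = 8, u_{13} = 6, u_{14} = 14, u_{15} = 1, u_{16} = 15, u_{17} = 16, u_{18} = 12, u_{19} = 9.
The sequence repeats with period 18.
So u_{319} = u_{1 + ((319-1) mod 18)} = u_{13} = 6.

6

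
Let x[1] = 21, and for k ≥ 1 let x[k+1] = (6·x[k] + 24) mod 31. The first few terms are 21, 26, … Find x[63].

25

Computing terms: x[1] = 21,  x[2] = 26,  x[3] = 25,  x[4] = 19,  x[5] = 14,  x[6] = 15,  x[7] = 21.
Since x[7] = x[1] = 21, the sequence is periodic with period 6.
(63 - 1) mod 6 = 2, so x[63] = x[3] = 25.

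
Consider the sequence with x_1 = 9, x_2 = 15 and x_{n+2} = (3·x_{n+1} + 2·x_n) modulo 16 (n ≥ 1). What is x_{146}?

3

x_1 = 9,  x_2 = 15,  x_3 = 15,  x_4 = 11,  x_5 = 15,  x_6 = 3,  x_7 = 7,  x_8 = 11,  x_9 = 15.
Since (x_8, x_9) = (x_4, x_5) = (11, 15) (two consecutive terms determine the rest), the sequence is eventually periodic: after a pre-period of length 3 it cycles with period 4.
For n ≥ 4, x_n depends only on (n - 4) mod 4. (146 - 4) mod 4 = 2, so x_{146} = x_6 = 3.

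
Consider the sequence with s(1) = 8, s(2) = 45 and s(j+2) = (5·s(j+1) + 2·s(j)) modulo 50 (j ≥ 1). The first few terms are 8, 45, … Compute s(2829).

47

s(1) = 8,  s(2) = 45,  s(3) = 41,  s(4) = 45,  s(5) = 7,  s(6) = 25,  s(7) = 39,  s(8) = 45,  s(9) = 3,  s(10) = 5,  s(11) = 31,  s(12) = 15,  s(13) = 37,  s(14) = 15,  s(15) = 49,  s(16) = 25,  s(17) = 23,  s(18) = 15,  s(19) = 21,  s(20) = 35,  s(21) = 17,  s(22) = 5,  s(23) = 9,  s(24) = 5,  s(25) = 43,  s(26) = 25,  s(27) = 11,  s(28) = 5,  s(29) = 47,  s(30) = 45,  s(31) = 19,  s(32) = 35,  s(33) = 13,  s(34) = 35,  s(35) = 1,  s(36) = 25,  s(37) = 27,  s(38) = 35,  s(39) = 29,  s(40) = 15,  s(41) = 33,  s(42) = 45,  s(43) = 41.
Since (s(42), s(43)) = (s(2), s(3)) = (45, 41) (two consecutive terms determine the rest), the sequence is eventually periodic: after a pre-period of length 1 it cycles with period 40.
For j ≥ 2, s(j) depends only on (j - 2) mod 40. (2829 - 2) mod 40 = 27, so s(2829) = s(29) = 47.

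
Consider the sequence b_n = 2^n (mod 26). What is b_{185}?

6

Listing terms: b_1 = 2; b_2 = 4; b_3 = 8; b_4 = 16; b_5 = 6; b_6 = 12; b_7 = 24; b_8 = 22; b_9 = 18; b_{10} = 10; b_{11} = 20; b_{12} = 14; b_{13} = 2.
The sequence repeats with period 12.
So b_{185} = b_{1 + ((185-1) mod 12)} = b_5 = 6.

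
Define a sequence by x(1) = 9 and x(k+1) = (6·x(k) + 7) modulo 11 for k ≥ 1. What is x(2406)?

8

x(1) = 9; x(2) = 6; x(3) = 10; x(4) = 1; x(5) = 2; x(6) = 8; x(7) = 0; x(8) = 7; x(9) = 5; x(10) = 4; x(11) = 9.
Since x(11) = x(1) = 9, the sequence is periodic with period 10.
(2406 - 1) mod 10 = 5, so x(2406) = x(6) = 8.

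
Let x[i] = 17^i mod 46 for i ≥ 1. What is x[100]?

29

We have x[1] = 17,  x[2] = 13,  x[3] = 37,  x[4] = 31,  x[5] = 21,  x[6] = 35,  x[7] = 43,  x[8] = 41,  x[9] = 7,  x[10] = 27,  x[11] = 45,  x[12] = 29,  x[13] = 33,  x[14] = 9,  x[15] = 15,  x[16] = 25,  x[17] = 11,  x[18] = 3,  x[19] = 5,  x[20] = 39,  x[21] = 19,  x[22] = 1,  x[23] = 17.
Since x[23] = x[1] = 17, the sequence is periodic with period 22.
(100 - 1) mod 22 = 11, so x[100] = x[12] = 29.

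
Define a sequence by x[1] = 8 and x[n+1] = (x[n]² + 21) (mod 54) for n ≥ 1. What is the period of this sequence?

6

We have x[1] = 8, x[2] = 31, x[3] = 10, x[4] = 13, x[5] = 28, x[6] = 49, x[7] = 46, x[8] = 31.
Since x[8] = x[2] = 31, the sequence is eventually periodic: after a pre-period of length 1 it cycles with period 6.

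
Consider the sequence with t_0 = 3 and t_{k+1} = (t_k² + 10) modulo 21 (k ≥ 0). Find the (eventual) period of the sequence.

3

Computing terms: t_0 = 3; t_1 = 19; t_2 = 14; t_3 = 17; t_4 = 5; t_5 = 14.
Since t_5 = t_2 = 14, the sequence is eventually periodic: after a pre-period of length 2 it cycles with period 3.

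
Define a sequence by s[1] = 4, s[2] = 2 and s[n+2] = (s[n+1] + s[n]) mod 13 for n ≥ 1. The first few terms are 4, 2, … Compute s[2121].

We have s[1] = 4,  s[2] = 2,  s[3] = 6,  s[4] = 8,  s[5] = 1,  s[6] = 9,  s[7] = 10,  s[8] = 6,  s[9] = 3,  s[10] = 9,  s[11] = 12,  s[12] = 8,  s[13] = 7,  s[14] = 2,  s[15] = 9,  s[16] = 11,  s[17] = 7,  s[18] = 5,  s[19] = 12,  s[20] = 4,  s[21] = 3,  s[22] = 7,  s[23] = 10,  s[24] = 4,  s[25] = 1,  s[26] = 5,  s[27] = 6,  s[28] = 11,  s[29] = 4,  s[30] = 2.
The sequence repeats with period 28.
(2121 - 1) mod 28 = 20, so s[2121] = s[21] = 3.

3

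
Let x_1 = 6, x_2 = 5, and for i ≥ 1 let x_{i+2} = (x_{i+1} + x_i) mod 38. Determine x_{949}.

Listing terms: x_1 = 6, x_2 = 5, x_3 = 11, x_4 = 16, x_5 = 27, x_6 = 5, x_7 = 32, x_8 = 37, x_9 = 31, x_{10} = 30, x_{11} = 23, x_{12} = 15, x_{13} = 0, x_{14} = 15, x_{15} = 15, x_{16} = 30, x_{17} = 7, x_{18} = 37, x_{19} = 6, x_{20} = 5.
Since (x_{19}, x_{20}) = (x_1, x_2) = (6, 5) (two consecutive terms determine the rest), the sequence is periodic with period 18.
So x_{949} = x_{1 + ((949-1) mod 18)} = x_{13} = 0.

0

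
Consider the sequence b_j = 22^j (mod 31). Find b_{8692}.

We have b_0 = 1,  b_1 = 22,  b_2 = 19,  b_3 = 15,  b_4 = 20,  b_5 = 6,  b_6 = 8,  b_7 = 21,  b_8 = 28,  b_9 = 27,  b_{10} = 5,  b_{11} = 17,  b_{12} = 2,  b_{13} = 13,  b_{14} = 7,  b_{15} = 30,  b_{16} = 9,  b_{17} = 12,  b_{18} = 16,  b_{19} = 11,  b_{20} = 25,  b_{21} = 23,  b_{22} = 10,  b_{23} = 3,  b_{24} = 4,  b_{25} = 26,  b_{26} = 14,  b_{27} = 29,  b_{28} = 18,  b_{29} = 24,  b_{30} = 1.
The sequence repeats with period 30.
So b_{8692} = b_{0 + ((8692-0) mod 30)} = b_{22} = 10.

10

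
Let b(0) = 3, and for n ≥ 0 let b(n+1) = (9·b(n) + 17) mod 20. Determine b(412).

3

Listing terms: b(0) = 3; b(1) = 4; b(2) = 13; b(3) = 14; b(4) = 3.
The sequence repeats with period 4.
(412 - 0) mod 4 = 0, so b(412) = b(0) = 3.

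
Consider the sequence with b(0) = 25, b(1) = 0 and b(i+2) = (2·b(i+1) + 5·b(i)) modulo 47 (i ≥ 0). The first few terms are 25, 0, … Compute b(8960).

Computing terms: b(0) = 25, b(1) = 0, b(2) = 31, b(3) = 15, b(4) = 44, b(5) = 22, b(6) = 29, b(7) = 27, b(8) = 11, b(9) = 16, b(10) = 40, b(11) = 19, b(12) = 3, b(13) = 7, b(14) = 29, b(15) = 46, b(16) = 2, b(17) = 46, b(18) = 8, b(19) = 11, b(20) = 15, b(21) = 38, b(22) = 10, b(23) = 22, b(24) = 0, b(25) = 16, b(26) = 32, b(27) = 3, b(28) = 25, b(29) = 18, b(30) = 20, b(31) = 36, b(32) = 31, b(33) = 7, b(34) = 28, b(35) = 44, b(36) = 40, b(37) = 18, b(38) = 1, b(39) = 45, b(40) = 1, b(41) = 39, b(42) = 36, b(43) = 32, b(44) = 9, b(45) = 37, b(46) = 25, b(47) = 0.
The sequence repeats with period 46.
(8960 - 0) mod 46 = 36, so b(8960) = b(36) = 40.

40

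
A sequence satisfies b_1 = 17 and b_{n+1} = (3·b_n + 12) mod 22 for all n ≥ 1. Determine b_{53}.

Computing terms: b_1 = 17, b_2 = 19, b_3 = 3, b_4 = 21, b_5 = 9, b_6 = 17.
The sequence repeats with period 5.
So b_{53} = b_{1 + ((53-1) mod 5)} = b_3 = 3.

3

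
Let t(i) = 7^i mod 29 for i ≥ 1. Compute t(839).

25

Computing terms: t(1) = 7; t(2) = 20; t(3) = 24; t(4) = 23; t(5) = 16; t(6) = 25; t(7) = 1; t(8) = 7.
The sequence repeats with period 7.
So t(839) = t(1 + ((839-1) mod 7)) = t(6) = 25.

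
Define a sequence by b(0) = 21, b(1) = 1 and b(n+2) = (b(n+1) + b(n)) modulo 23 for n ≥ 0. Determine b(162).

11

b(0) = 21; b(1) = 1; b(2) = 22; b(3) = 0; b(4) = 22; b(5) = 22; b(6) = 21; b(7) = 20; b(8) = 18; b(9) = 15; b(10) = 10; b(11) = 2; b(12) = 12; b(13) = 14; b(14) = 3; b(15) = 17; b(16) = 20; b(17) = 14; b(18) = 11; b(19) = 2; b(20) = 13; b(21) = 15; b(22) = 5; b(23) = 20; b(24) = 2; b(25) = 22; b(26) = 1; b(27) = 0; b(28) = 1; b(29) = 1; b(30) = 2; b(31) = 3; b(32) = 5; b(33) = 8; b(34) = 13; b(35) = 21; b(36) = 11; b(37) = 9; b(38) = 20; b(39) = 6; b(40) = 3; b(41) = 9; b(42) = 12; b(43) = 21; b(44) = 10; b(45) = 8; b(46) = 18; b(47) = 3; b(48) = 21; b(49) = 1.
The sequence repeats with period 48.
(162 - 0) mod 48 = 18, so b(162) = b(18) = 11.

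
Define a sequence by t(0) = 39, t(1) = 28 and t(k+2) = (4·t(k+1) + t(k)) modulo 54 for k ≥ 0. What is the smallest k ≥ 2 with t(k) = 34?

Computing terms: t(0) = 39, t(1) = 28, t(2) = 43, t(3) = 38, t(4) = 33, t(5) = 8, t(6) = 11, t(7) = 52, t(8) = 3, t(9) = 10, t(10) = 43, t(11) = 20, t(12) = 15, t(13) = 26, t(14) = 11, t(15) = 16, t(16) = 21, t(17) = 46, t(18) = 43, t(19) = 2, t(20) = 51, t(21) = 44, t(22) = 11, t(23) = 34, t(24) = 39, t(25) = 28.
Since (t(24), t(25)) = (t(0), t(1)) = (39, 28) (two consecutive terms determine the rest), the sequence is periodic with period 24.
The value 34 first appears (with k ≥ 2) at t(23).

23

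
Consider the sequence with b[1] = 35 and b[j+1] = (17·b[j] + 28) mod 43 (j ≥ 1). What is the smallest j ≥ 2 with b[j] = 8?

21

We have b[1] = 35; b[2] = 21; b[3] = 41; b[4] = 37; b[5] = 12; b[6] = 17; b[7] = 16; b[8] = 42; b[9] = 11; b[10] = 0; b[11] = 28; b[12] = 31; b[13] = 39; b[14] = 3; b[15] = 36; b[16] = 38; b[17] = 29; b[18] = 5; b[19] = 27; b[20] = 14; b[21] = 8; b[22] = 35.
The sequence repeats with period 21.
The value 8 first appears (with j ≥ 2) at b[21].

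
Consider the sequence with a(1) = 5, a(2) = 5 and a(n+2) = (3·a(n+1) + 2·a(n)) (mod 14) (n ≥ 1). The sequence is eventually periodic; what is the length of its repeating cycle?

Listing terms: a(1) = 5,  a(2) = 5,  a(3) = 11,  a(4) = 1,  a(5) = 11,  a(6) = 7,  a(7) = 1,  a(8) = 3,  a(9) = 11,  a(10) = 11,  a(11) = 13,  a(12) = 5,  a(13) = 13,  a(14) = 7,  a(15) = 5,  a(16) = 1,  a(17) = 13,  a(18) = 13,  a(19) = 9,  a(20) = 11,  a(21) = 9,  a(22) = 7,  a(23) = 11,  a(24) = 5,  a(25) = 9,  a(26) = 9,  a(27) = 3,  a(28) = 13,  a(29) = 3,  a(30) = 7,  a(31) = 13,  a(32) = 11,  a(33) = 3,  a(34) = 3,  a(35) = 1,  a(36) = 9,  a(37) = 1,  a(38) = 7,  a(39) = 9,  a(40) = 13,  a(41) = 1,  a(42) = 1,  a(43) = 5,  a(44) = 3,  a(45) = 5,  a(46) = 7,  a(47) = 3,  a(48) = 9,  a(49) = 5,  a(50) = 5.
The sequence repeats with period 48.

48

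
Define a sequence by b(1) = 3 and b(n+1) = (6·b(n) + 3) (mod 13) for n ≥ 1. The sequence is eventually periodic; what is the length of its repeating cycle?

Listing terms: b(1) = 3,  b(2) = 8,  b(3) = 12,  b(4) = 10,  b(5) = 11,  b(6) = 4,  b(7) = 1,  b(8) = 9,  b(9) = 5,  b(10) = 7,  b(11) = 6,  b(12) = 0,  b(13) = 3.
Since b(13) = b(1) = 3, the sequence is periodic with period 12.

12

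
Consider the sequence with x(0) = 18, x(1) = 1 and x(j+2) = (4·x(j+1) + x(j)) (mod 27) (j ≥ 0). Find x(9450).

22

Listing terms: x(0) = 18; x(1) = 1; x(2) = 22; x(3) = 8; x(4) = 0; x(5) = 8; x(6) = 5; x(7) = 1; x(8) = 9; x(9) = 10; x(10) = 22; x(11) = 17; x(12) = 9; x(13) = 26; x(14) = 5; x(15) = 19; x(16) = 0; x(17) = 19; x(18) = 22; x(19) = 26; x(20) = 18; x(21) = 17; x(22) = 5; x(23) = 10; x(24) = 18; x(25) = 1.
Since (x(24), x(25)) = (x(0), x(1)) = (18, 1) (two consecutive terms determine the rest), the sequence is periodic with period 24.
So x(9450) = x(0 + ((9450-0) mod 24)) = x(18) = 22.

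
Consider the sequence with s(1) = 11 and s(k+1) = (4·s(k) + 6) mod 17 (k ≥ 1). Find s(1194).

s(1) = 11,  s(2) = 16,  s(3) = 2,  s(4) = 14,  s(5) = 11.
The sequence repeats with period 4.
So s(1194) = s(1 + ((1194-1) mod 4)) = s(2) = 16.

16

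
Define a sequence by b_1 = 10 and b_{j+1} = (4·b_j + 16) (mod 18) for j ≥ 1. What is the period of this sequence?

We have b_1 = 10; b_2 = 2; b_3 = 6; b_4 = 4; b_5 = 14; b_6 = 0; b_7 = 16; b_8 = 8; b_9 = 12; b_{10} = 10.
The sequence repeats with period 9.

9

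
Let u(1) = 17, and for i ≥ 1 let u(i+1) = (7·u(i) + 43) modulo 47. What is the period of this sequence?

u(1) = 17, u(2) = 21, u(3) = 2, u(4) = 10, u(5) = 19, u(6) = 35, u(7) = 6, u(8) = 38, u(9) = 27, u(10) = 44, u(11) = 22, u(12) = 9, u(13) = 12, u(14) = 33, u(15) = 39, u(16) = 34, u(17) = 46, u(18) = 36, u(19) = 13, u(20) = 40, u(21) = 41, u(22) = 1, u(23) = 3, u(24) = 17.
The sequence repeats with period 23.

23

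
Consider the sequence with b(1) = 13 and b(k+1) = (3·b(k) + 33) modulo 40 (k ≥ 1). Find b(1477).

13

Listing terms: b(1) = 13; b(2) = 32; b(3) = 9; b(4) = 20; b(5) = 13.
Since b(5) = b(1) = 13, the sequence is periodic with period 4.
(1477 - 1) mod 4 = 0, so b(1477) = b(1) = 13.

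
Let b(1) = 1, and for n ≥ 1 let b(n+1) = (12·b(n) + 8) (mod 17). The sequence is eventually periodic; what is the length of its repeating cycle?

16

Computing terms: b(1) = 1,  b(2) = 3,  b(3) = 10,  b(4) = 9,  b(5) = 14,  b(6) = 6,  b(7) = 12,  b(8) = 16,  b(9) = 13,  b(10) = 11,  b(11) = 4,  b(12) = 5,  b(13) = 0,  b(14) = 8,  b(15) = 2,  b(16) = 15,  b(17) = 1.
Since b(17) = b(1) = 1, the sequence is periodic with period 16.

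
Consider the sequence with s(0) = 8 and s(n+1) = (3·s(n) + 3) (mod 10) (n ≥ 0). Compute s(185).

7

We have s(0) = 8,  s(1) = 7,  s(2) = 4,  s(3) = 5,  s(4) = 8.
Since s(4) = s(0) = 8, the sequence is periodic with period 4.
So s(185) = s(0 + ((185-0) mod 4)) = s(1) = 7.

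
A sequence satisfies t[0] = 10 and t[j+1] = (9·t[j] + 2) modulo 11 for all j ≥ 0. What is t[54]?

t[0] = 10, t[1] = 4, t[2] = 5, t[3] = 3, t[4] = 7, t[5] = 10.
The sequence repeats with period 5.
(54 - 0) mod 5 = 4, so t[54] = t[4] = 7.

7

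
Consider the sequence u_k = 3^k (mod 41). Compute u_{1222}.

32

u_1 = 3, u_2 = 9, u_3 = 27, u_4 = 40, u_5 = 38, u_6 = 32, u_7 = 14, u_8 = 1, u_9 = 3.
The sequence repeats with period 8.
(1222 - 1) mod 8 = 5, so u_{1222} = u_6 = 32.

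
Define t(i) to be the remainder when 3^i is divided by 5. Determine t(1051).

Computing terms: t(1) = 3; t(2) = 4; t(3) = 2; t(4) = 1; t(5) = 3.
Since t(5) = t(1) = 3, the sequence is periodic with period 4.
(1051 - 1) mod 4 = 2, so t(1051) = t(3) = 2.

2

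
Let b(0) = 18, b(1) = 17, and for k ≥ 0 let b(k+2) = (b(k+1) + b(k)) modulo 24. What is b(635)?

b(0) = 18, b(1) = 17, b(2) = 11, b(3) = 4, b(4) = 15, b(5) = 19, b(6) = 10, b(7) = 5, b(8) = 15, b(9) = 20, b(10) = 11, b(11) = 7, b(12) = 18, b(13) = 1, b(14) = 19, b(15) = 20, b(16) = 15, b(17) = 11, b(18) = 2, b(19) = 13, b(20) = 15, b(21) = 4, b(22) = 19, b(23) = 23, b(24) = 18, b(25) = 17.
Since (b(24), b(25)) = (b(0), b(1)) = (18, 17) (two consecutive terms determine the rest), the sequence is periodic with period 24.
So b(635) = b(0 + ((635-0) mod 24)) = b(11) = 7.

7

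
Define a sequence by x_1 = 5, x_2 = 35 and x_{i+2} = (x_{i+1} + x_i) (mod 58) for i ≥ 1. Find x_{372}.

2

x_1 = 5; x_2 = 35; x_3 = 40; x_4 = 17; x_5 = 57; x_6 = 16; x_7 = 15; x_8 = 31; x_9 = 46; x_{10} = 19; x_{11} = 7; x_{12} = 26; x_{13} = 33; x_{14} = 1; x_{15} = 34; x_{16} = 35; x_{17} = 11; x_{18} = 46; x_{19} = 57; x_{20} = 45; x_{21} = 44; x_{22} = 31; x_{23} = 17; x_{24} = 48; x_{25} = 7; x_{26} = 55; x_{27} = 4; x_{28} = 1; x_{29} = 5; x_{30} = 6; x_{31} = 11; x_{32} = 17; x_{33} = 28; x_{34} = 45; x_{35} = 15; x_{36} = 2; x_{37} = 17; x_{38} = 19; x_{39} = 36; x_{40} = 55; x_{41} = 33; x_{42} = 30; x_{43} = 5; x_{44} = 35.
The sequence repeats with period 42.
So x_{372} = x_{1 + ((372-1) mod 42)} = x_{36} = 2.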